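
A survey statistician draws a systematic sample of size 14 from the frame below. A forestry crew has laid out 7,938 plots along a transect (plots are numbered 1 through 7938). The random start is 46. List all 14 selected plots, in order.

k = N/n = 7938/14 = 567
plot 1: 46
plot 2: 46 + 567 = 613
plot 3: 613 + 567 = 1180
plot 4: 1180 + 567 = 1747
plot 5: 1747 + 567 = 2314
plot 6: 2314 + 567 = 2881
plot 7: 2881 + 567 = 3448
plot 8: 3448 + 567 = 4015
plot 9: 4015 + 567 = 4582
plot 10: 4582 + 567 = 5149
plot 11: 5149 + 567 = 5716
plot 12: 5716 + 567 = 6283
plot 13: 6283 + 567 = 6850
plot 14: 6850 + 567 = 7417

46, 613, 1180, 1747, 2314, 2881, 3448, 4015, 4582, 5149, 5716, 6283, 6850, 7417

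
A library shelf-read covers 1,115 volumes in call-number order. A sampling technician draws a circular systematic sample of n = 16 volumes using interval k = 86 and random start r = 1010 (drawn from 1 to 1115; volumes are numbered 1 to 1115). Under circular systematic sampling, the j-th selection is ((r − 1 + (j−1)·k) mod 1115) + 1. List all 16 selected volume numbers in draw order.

1010, 1096, 67, 153, 239, 325, 411, 497, 583, 669, 755, 841, 927, 1013, 1099, 70

Selection 1: 1010
Selection 2: 1010 + 86 = 1096
Selection 3: 1096 + 86 = 1182 → 1182 − 1115 = 67
Selection 4: 67 + 86 = 153
Selection 5: 153 + 86 = 239
Selection 6: 239 + 86 = 325
Selection 7: 325 + 86 = 411
Selection 8: 411 + 86 = 497
Selection 9: 497 + 86 = 583
Selection 10: 583 + 86 = 669
Selection 11: 669 + 86 = 755
Selection 12: 755 + 86 = 841
Selection 13: 841 + 86 = 927
Selection 14: 927 + 86 = 1013
Selection 15: 1013 + 86 = 1099
Selection 16: 1099 + 86 = 1185 → 1185 − 1115 = 70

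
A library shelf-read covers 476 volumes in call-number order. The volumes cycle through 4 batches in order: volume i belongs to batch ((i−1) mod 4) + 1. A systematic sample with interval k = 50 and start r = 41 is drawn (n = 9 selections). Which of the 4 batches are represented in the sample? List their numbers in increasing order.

1, 3

Consecutive selections differ by k = 50, so their batch numbers differ by 50 mod 4 = 2.
gcd(50, 4) = 2, so the sample visits 4/2 = 2 distinct residues mod 4.
Start 41 is batch 1; the batches hit are 1, 3.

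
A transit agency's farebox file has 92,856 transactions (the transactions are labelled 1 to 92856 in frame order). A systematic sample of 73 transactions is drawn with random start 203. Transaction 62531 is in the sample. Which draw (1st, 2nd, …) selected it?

k = 92856/73 = 1272
position = (62531 − 203)/1272 + 1 = 62328/1272 + 1 = 49 + 1 = 50

50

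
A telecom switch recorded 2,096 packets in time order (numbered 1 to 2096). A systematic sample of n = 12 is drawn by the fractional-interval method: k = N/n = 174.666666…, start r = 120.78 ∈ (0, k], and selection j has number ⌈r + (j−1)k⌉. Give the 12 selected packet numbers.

121, 296, 471, 645, 820, 995, 1169, 1344, 1519, 1693, 1868, 2043

j=1: r + 0k = 120.78 → ⌈·⌉ = 121
j=2: r + 1k = 295.446666… → ⌈·⌉ = 296
j=3: r + 2k = 470.113333… → ⌈·⌉ = 471
j=4: r + 3k = 644.78 → ⌈·⌉ = 645
j=5: r + 4k = 819.446666… → ⌈·⌉ = 820
j=6: r + 5k = 994.113333… → ⌈·⌉ = 995
j=7: r + 6k = 1168.78 → ⌈·⌉ = 1169
j=8: r + 7k = 1343.446666… → ⌈·⌉ = 1344
j=9: r + 8k = 1518.113333… → ⌈·⌉ = 1519
j=10: r + 9k = 1692.78 → ⌈·⌉ = 1693
j=11: r + 10k = 1867.446666… → ⌈·⌉ = 1868
j=12: r + 11k = 2042.113333… → ⌈·⌉ = 2043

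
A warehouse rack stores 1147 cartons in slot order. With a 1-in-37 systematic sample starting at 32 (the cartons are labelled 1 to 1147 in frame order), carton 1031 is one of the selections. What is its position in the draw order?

28

k = 37
position = (1031 − 32)/37 + 1 = 999/37 + 1 = 27 + 1 = 28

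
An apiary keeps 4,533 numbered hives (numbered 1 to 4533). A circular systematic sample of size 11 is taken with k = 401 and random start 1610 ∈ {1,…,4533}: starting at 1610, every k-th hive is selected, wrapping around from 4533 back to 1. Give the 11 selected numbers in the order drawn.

1610, 2011, 2412, 2813, 3214, 3615, 4016, 4417, 285, 686, 1087

Selection 1: 1610
Selection 2: 1610 + 401 = 2011
Selection 3: 2011 + 401 = 2412
Selection 4: 2412 + 401 = 2813
Selection 5: 2813 + 401 = 3214
Selection 6: 3214 + 401 = 3615
Selection 7: 3615 + 401 = 4016
Selection 8: 4016 + 401 = 4417
Selection 9: 4417 + 401 = 4818 → 4818 − 4533 = 285
Selection 10: 285 + 401 = 686
Selection 11: 686 + 401 = 1087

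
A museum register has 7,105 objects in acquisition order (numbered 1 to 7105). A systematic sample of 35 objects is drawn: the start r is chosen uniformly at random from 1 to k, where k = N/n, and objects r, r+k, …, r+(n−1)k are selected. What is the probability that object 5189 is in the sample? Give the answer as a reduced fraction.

k = 7105/35 = 203.
Object 5189 is selected iff r ≡ 5189 (mod 203); exactly one such r in {1,…,203}.
Inclusion probability = 1/203.

1/203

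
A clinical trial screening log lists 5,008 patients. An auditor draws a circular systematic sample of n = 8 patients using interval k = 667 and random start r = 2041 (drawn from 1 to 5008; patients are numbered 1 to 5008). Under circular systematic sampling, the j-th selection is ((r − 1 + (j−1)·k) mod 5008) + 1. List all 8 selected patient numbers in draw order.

2041, 2708, 3375, 4042, 4709, 368, 1035, 1702

Selection 1: 2041
Selection 2: 2041 + 667 = 2708
Selection 3: 2708 + 667 = 3375
Selection 4: 3375 + 667 = 4042
Selection 5: 4042 + 667 = 4709
Selection 6: 4709 + 667 = 5376 → 5376 − 5008 = 368
Selection 7: 368 + 667 = 1035
Selection 8: 1035 + 667 = 1702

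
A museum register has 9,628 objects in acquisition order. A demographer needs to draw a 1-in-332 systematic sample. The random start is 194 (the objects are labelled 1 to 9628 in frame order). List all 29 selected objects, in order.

object 1: 194
object 2: 194 + 332 = 526
object 3: 526 + 332 = 858
object 4: 858 + 332 = 1190
object 5: 1190 + 332 = 1522
object 6: 1522 + 332 = 1854
object 7: 1854 + 332 = 2186
object 8: 2186 + 332 = 2518
object 9: 2518 + 332 = 2850
object 10: 2850 + 332 = 3182
object 11: 3182 + 332 = 3514
object 12: 3514 + 332 = 3846
object 13: 3846 + 332 = 4178
object 14: 4178 + 332 = 4510
object 15: 4510 + 332 = 4842
object 16: 4842 + 332 = 5174
object 17: 5174 + 332 = 5506
object 18: 5506 + 332 = 5838
object 19: 5838 + 332 = 6170
object 20: 6170 + 332 = 6502
object 21: 6502 + 332 = 6834
object 22: 6834 + 332 = 7166
object 23: 7166 + 332 = 7498
object 24: 7498 + 332 = 7830
object 25: 7830 + 332 = 8162
object 26: 8162 + 332 = 8494
object 27: 8494 + 332 = 8826
object 28: 8826 + 332 = 9158
object 29: 9158 + 332 = 9490

194, 526, 858, 1190, 1522, 1854, 2186, 2518, 2850, 3182, 3514, 3846, 4178, 4510, 4842, 5174, 5506, 5838, 6170, 6502, 6834, 7166, 7498, 7830, 8162, 8494, 8826, 9158, 9490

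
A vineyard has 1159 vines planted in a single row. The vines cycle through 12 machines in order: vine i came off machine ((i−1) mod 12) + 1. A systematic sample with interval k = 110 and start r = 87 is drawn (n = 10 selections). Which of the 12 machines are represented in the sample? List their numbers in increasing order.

1, 3, 5, 7, 9, 11

Consecutive selections differ by k = 110, so their machine numbers differ by 110 mod 12 = 2.
gcd(110, 12) = 2, so the sample visits 12/2 = 6 distinct residues mod 12.
Start 87 is machine 3; the machines hit are 1, 3, 5, 7, 9, 11.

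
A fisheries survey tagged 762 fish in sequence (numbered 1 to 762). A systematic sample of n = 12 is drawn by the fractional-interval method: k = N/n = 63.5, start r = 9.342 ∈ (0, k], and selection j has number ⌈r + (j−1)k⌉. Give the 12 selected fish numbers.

10, 73, 137, 200, 264, 327, 391, 454, 518, 581, 645, 708

j=1: r + 0k = 9.342 → ⌈·⌉ = 10
j=2: r + 1k = 72.842 → ⌈·⌉ = 73
j=3: r + 2k = 136.342 → ⌈·⌉ = 137
j=4: r + 3k = 199.842 → ⌈·⌉ = 200
j=5: r + 4k = 263.342 → ⌈·⌉ = 264
j=6: r + 5k = 326.842 → ⌈·⌉ = 327
j=7: r + 6k = 390.342 → ⌈·⌉ = 391
j=8: r + 7k = 453.842 → ⌈·⌉ = 454
j=9: r + 8k = 517.342 → ⌈·⌉ = 518
j=10: r + 9k = 580.842 → ⌈·⌉ = 581
j=11: r + 10k = 644.342 → ⌈·⌉ = 645
j=12: r + 11k = 707.842 → ⌈·⌉ = 708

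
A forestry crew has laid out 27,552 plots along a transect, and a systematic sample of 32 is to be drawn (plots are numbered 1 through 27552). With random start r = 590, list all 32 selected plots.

k = N/n = 27552/32 = 861
plot 1: 590
plot 2: 590 + 861 = 1451
plot 3: 1451 + 861 = 2312
plot 4: 2312 + 861 = 3173
plot 5: 3173 + 861 = 4034
plot 6: 4034 + 861 = 4895
plot 7: 4895 + 861 = 5756
plot 8: 5756 + 861 = 6617
plot 9: 6617 + 861 = 7478
plot 10: 7478 + 861 = 8339
plot 11: 8339 + 861 = 9200
plot 12: 9200 + 861 = 10061
plot 13: 10061 + 861 = 10922
plot 14: 10922 + 861 = 11783
plot 15: 11783 + 861 = 12644
plot 16: 12644 + 861 = 13505
plot 17: 13505 + 861 = 14366
plot 18: 14366 + 861 = 15227
plot 19: 15227 + 861 = 16088
plot 20: 16088 + 861 = 16949
plot 21: 16949 + 861 = 17810
plot 22: 17810 + 861 = 18671
plot 23: 18671 + 861 = 19532
plot 24: 19532 + 861 = 20393
plot 25: 20393 + 861 = 21254
plot 26: 21254 + 861 = 22115
plot 27: 22115 + 861 = 22976
plot 28: 22976 + 861 = 23837
plot 29: 23837 + 861 = 24698
plot 30: 24698 + 861 = 25559
plot 31: 25559 + 861 = 26420
plot 32: 26420 + 861 = 27281

590, 1451, 2312, 3173, 4034, 4895, 5756, 6617, 7478, 8339, 9200, 10061, 10922, 11783, 12644, 13505, 14366, 15227, 16088, 16949, 17810, 18671, 19532, 20393, 21254, 22115, 22976, 23837, 24698, 25559, 26420, 27281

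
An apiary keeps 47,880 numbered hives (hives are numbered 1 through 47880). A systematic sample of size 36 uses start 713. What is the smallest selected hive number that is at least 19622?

k = 47880/36 = 1330
Steps past start: ⌈(19622 − 713)/1330⌉ = ⌈18909/1330⌉ = 15
Selected hive: 713 + 15×1330 = 20663

20663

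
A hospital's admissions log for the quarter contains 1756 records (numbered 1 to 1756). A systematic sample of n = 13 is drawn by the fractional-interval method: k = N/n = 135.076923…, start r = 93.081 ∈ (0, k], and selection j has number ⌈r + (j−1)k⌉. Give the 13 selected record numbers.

j=1: r + 0k = 93.081 → ⌈·⌉ = 94
j=2: r + 1k = 228.157923… → ⌈·⌉ = 229
j=3: r + 2k = 363.234846… → ⌈·⌉ = 364
j=4: r + 3k = 498.311769… → ⌈·⌉ = 499
j=5: r + 4k = 633.388692… → ⌈·⌉ = 634
j=6: r + 5k = 768.465615… → ⌈·⌉ = 769
j=7: r + 6k = 903.542538… → ⌈·⌉ = 904
j=8: r + 7k = 1038.619461… → ⌈·⌉ = 1039
j=9: r + 8k = 1173.696384… → ⌈·⌉ = 1174
j=10: r + 9k = 1308.773307… → ⌈·⌉ = 1309
j=11: r + 10k = 1443.850230… → ⌈·⌉ = 1444
j=12: r + 11k = 1578.927153… → ⌈·⌉ = 1579
j=13: r + 12k = 1714.004076… → ⌈·⌉ = 1715

94, 229, 364, 499, 634, 769, 904, 1039, 1174, 1309, 1444, 1579, 1715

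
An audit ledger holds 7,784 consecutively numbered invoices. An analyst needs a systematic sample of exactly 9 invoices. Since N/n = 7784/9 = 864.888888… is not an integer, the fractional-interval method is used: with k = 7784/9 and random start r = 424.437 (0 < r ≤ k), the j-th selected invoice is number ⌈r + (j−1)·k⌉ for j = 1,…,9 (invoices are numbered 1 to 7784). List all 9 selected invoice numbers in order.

j=1: r + 0k = 424.437 → ⌈·⌉ = 425
j=2: r + 1k = 1289.325888… → ⌈·⌉ = 1290
j=3: r + 2k = 2154.214777… → ⌈·⌉ = 2155
j=4: r + 3k = 3019.103666… → ⌈·⌉ = 3020
j=5: r + 4k = 3883.992555… → ⌈·⌉ = 3884
j=6: r + 5k = 4748.881444… → ⌈·⌉ = 4749
j=7: r + 6k = 5613.770333… → ⌈·⌉ = 5614
j=8: r + 7k = 6478.659222… → ⌈·⌉ = 6479
j=9: r + 8k = 7343.548111… → ⌈·⌉ = 7344

425, 1290, 2155, 3020, 3884, 4749, 5614, 6479, 7344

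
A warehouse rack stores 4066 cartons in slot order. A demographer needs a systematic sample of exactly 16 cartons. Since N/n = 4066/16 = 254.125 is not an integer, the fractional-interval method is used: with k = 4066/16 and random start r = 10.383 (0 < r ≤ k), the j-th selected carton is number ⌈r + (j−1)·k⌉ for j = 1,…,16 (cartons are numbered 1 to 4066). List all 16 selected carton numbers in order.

11, 265, 519, 773, 1027, 1282, 1536, 1790, 2044, 2298, 2552, 2806, 3060, 3315, 3569, 3823

j=1: r + 0k = 10.383 → ⌈·⌉ = 11
j=2: r + 1k = 264.508 → ⌈·⌉ = 265
j=3: r + 2k = 518.633 → ⌈·⌉ = 519
j=4: r + 3k = 772.758 → ⌈·⌉ = 773
j=5: r + 4k = 1026.883 → ⌈·⌉ = 1027
j=6: r + 5k = 1281.008 → ⌈·⌉ = 1282
j=7: r + 6k = 1535.133 → ⌈·⌉ = 1536
j=8: r + 7k = 1789.258 → ⌈·⌉ = 1790
j=9: r + 8k = 2043.383 → ⌈·⌉ = 2044
j=10: r + 9k = 2297.508 → ⌈·⌉ = 2298
j=11: r + 10k = 2551.633 → ⌈·⌉ = 2552
j=12: r + 11k = 2805.758 → ⌈·⌉ = 2806
j=13: r + 12k = 3059.883 → ⌈·⌉ = 3060
j=14: r + 13k = 3314.008 → ⌈·⌉ = 3315
j=15: r + 14k = 3568.133 → ⌈·⌉ = 3569
j=16: r + 15k = 3822.258 → ⌈·⌉ = 3823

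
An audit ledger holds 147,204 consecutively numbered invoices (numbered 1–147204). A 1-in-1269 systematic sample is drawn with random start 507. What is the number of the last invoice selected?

k = 1269
116th selection = r + (116−1)·k = 507 + 115×1269 = 507 + 145935 = 146442

146442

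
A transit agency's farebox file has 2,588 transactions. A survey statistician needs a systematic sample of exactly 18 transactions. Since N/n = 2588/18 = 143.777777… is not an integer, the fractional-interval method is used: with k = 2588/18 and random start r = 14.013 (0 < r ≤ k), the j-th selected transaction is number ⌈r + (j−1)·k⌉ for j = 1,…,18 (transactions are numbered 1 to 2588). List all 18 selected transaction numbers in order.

j=1: r + 0k = 14.013 → ⌈·⌉ = 15
j=2: r + 1k = 157.790777… → ⌈·⌉ = 158
j=3: r + 2k = 301.568555… → ⌈·⌉ = 302
j=4: r + 3k = 445.346333… → ⌈·⌉ = 446
j=5: r + 4k = 589.124111… → ⌈·⌉ = 590
j=6: r + 5k = 732.901888… → ⌈·⌉ = 733
j=7: r + 6k = 876.679666… → ⌈·⌉ = 877
j=8: r + 7k = 1020.457444… → ⌈·⌉ = 1021
j=9: r + 8k = 1164.235222… → ⌈·⌉ = 1165
j=10: r + 9k = 1308.013 → ⌈·⌉ = 1309
j=11: r + 10k = 1451.790777… → ⌈·⌉ = 1452
j=12: r + 11k = 1595.568555… → ⌈·⌉ = 1596
j=13: r + 12k = 1739.346333… → ⌈·⌉ = 1740
j=14: r + 13k = 1883.124111… → ⌈·⌉ = 1884
j=15: r + 14k = 2026.901888… → ⌈·⌉ = 2027
j=16: r + 15k = 2170.679666… → ⌈·⌉ = 2171
j=17: r + 16k = 2314.457444… → ⌈·⌉ = 2315
j=18: r + 17k = 2458.235222… → ⌈·⌉ = 2459

15, 158, 302, 446, 590, 733, 877, 1021, 1165, 1309, 1452, 1596, 1740, 1884, 2027, 2171, 2315, 2459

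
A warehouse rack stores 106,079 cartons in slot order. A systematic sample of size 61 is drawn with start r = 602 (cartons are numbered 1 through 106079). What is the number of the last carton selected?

104942

k = 106079/61 = 1739
61st selection = r + (61−1)·k = 602 + 60×1739 = 602 + 104340 = 104942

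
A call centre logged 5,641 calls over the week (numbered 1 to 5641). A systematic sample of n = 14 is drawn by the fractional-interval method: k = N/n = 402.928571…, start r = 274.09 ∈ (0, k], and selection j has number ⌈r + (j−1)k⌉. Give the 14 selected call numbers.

j=1: r + 0k = 274.09 → ⌈·⌉ = 275
j=2: r + 1k = 677.018571… → ⌈·⌉ = 678
j=3: r + 2k = 1079.947142… → ⌈·⌉ = 1080
j=4: r + 3k = 1482.875714… → ⌈·⌉ = 1483
j=5: r + 4k = 1885.804285… → ⌈·⌉ = 1886
j=6: r + 5k = 2288.732857… → ⌈·⌉ = 2289
j=7: r + 6k = 2691.661428… → ⌈·⌉ = 2692
j=8: r + 7k = 3094.59 → ⌈·⌉ = 3095
j=9: r + 8k = 3497.518571… → ⌈·⌉ = 3498
j=10: r + 9k = 3900.447142… → ⌈·⌉ = 3901
j=11: r + 10k = 4303.375714… → ⌈·⌉ = 4304
j=12: r + 11k = 4706.304285… → ⌈·⌉ = 4707
j=13: r + 12k = 5109.232857… → ⌈·⌉ = 5110
j=14: r + 13k = 5512.161428… → ⌈·⌉ = 5513

275, 678, 1080, 1483, 1886, 2289, 2692, 3095, 3498, 3901, 4304, 4707, 5110, 5513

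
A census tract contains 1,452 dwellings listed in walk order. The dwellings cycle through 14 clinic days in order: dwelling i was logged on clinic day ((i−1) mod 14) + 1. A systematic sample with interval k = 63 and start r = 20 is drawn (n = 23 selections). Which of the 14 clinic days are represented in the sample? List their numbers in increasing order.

6, 13

Consecutive selections differ by k = 63, so their clinic day numbers differ by 63 mod 14 = 7.
gcd(63, 14) = 7, so the sample visits 14/7 = 2 distinct residues mod 14.
Start 20 is clinic day 6; the clinic days hit are 6, 13.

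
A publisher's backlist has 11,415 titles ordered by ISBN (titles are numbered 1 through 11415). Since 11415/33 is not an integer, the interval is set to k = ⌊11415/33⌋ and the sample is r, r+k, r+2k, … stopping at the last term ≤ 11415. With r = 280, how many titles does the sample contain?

k = ⌊11415/33⌋ = 345
Achieved size = ⌊(11415 − 280)/345⌋ + 1 = ⌊11135/345⌋ + 1 = 32 + 1 = 33
(last selection: 280 + 32×345 = 11320 ≤ 11415; next would be 11665 > 11415)

33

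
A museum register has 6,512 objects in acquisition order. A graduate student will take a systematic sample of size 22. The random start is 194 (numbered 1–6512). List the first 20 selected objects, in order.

194, 490, 786, 1082, 1378, 1674, 1970, 2266, 2562, 2858, 3154, 3450, 3746, 4042, 4338, 4634, 4930, 5226, 5522, 5818

k = N/n = 6512/22 = 296
object 1: 194
object 2: 194 + 296 = 490
object 3: 490 + 296 = 786
object 4: 786 + 296 = 1082
object 5: 1082 + 296 = 1378
object 6: 1378 + 296 = 1674
object 7: 1674 + 296 = 1970
object 8: 1970 + 296 = 2266
object 9: 2266 + 296 = 2562
object 10: 2562 + 296 = 2858
object 11: 2858 + 296 = 3154
object 12: 3154 + 296 = 3450
object 13: 3450 + 296 = 3746
object 14: 3746 + 296 = 4042
object 15: 4042 + 296 = 4338
object 16: 4338 + 296 = 4634
object 17: 4634 + 296 = 4930
object 18: 4930 + 296 = 5226
object 19: 5226 + 296 = 5522
object 20: 5522 + 296 = 5818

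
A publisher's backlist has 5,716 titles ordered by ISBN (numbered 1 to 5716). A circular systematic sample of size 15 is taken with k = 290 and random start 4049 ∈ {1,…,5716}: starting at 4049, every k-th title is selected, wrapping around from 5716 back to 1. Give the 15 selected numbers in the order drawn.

Selection 1: 4049
Selection 2: 4049 + 290 = 4339
Selection 3: 4339 + 290 = 4629
Selection 4: 4629 + 290 = 4919
Selection 5: 4919 + 290 = 5209
Selection 6: 5209 + 290 = 5499
Selection 7: 5499 + 290 = 5789 → 5789 − 5716 = 73
Selection 8: 73 + 290 = 363
Selection 9: 363 + 290 = 653
Selection 10: 653 + 290 = 943
Selection 11: 943 + 290 = 1233
Selection 12: 1233 + 290 = 1523
Selection 13: 1523 + 290 = 1813
Selection 14: 1813 + 290 = 2103
Selection 15: 2103 + 290 = 2393

4049, 4339, 4629, 4919, 5209, 5499, 73, 363, 653, 943, 1233, 1523, 1813, 2103, 2393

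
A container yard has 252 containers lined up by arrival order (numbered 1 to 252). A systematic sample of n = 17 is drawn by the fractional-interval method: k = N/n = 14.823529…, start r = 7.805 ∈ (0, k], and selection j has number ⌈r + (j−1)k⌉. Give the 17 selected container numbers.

j=1: r + 0k = 7.805 → ⌈·⌉ = 8
j=2: r + 1k = 22.628529… → ⌈·⌉ = 23
j=3: r + 2k = 37.452058… → ⌈·⌉ = 38
j=4: r + 3k = 52.275588… → ⌈·⌉ = 53
j=5: r + 4k = 67.099117… → ⌈·⌉ = 68
j=6: r + 5k = 81.922647… → ⌈·⌉ = 82
j=7: r + 6k = 96.746176… → ⌈·⌉ = 97
j=8: r + 7k = 111.569705… → ⌈·⌉ = 112
j=9: r + 8k = 126.393235… → ⌈·⌉ = 127
j=10: r + 9k = 141.216764… → ⌈·⌉ = 142
j=11: r + 10k = 156.040294… → ⌈·⌉ = 157
j=12: r + 11k = 170.863823… → ⌈·⌉ = 171
j=13: r + 12k = 185.687352… → ⌈·⌉ = 186
j=14: r + 13k = 200.510882… → ⌈·⌉ = 201
j=15: r + 14k = 215.334411… → ⌈·⌉ = 216
j=16: r + 15k = 230.157941… → ⌈·⌉ = 231
j=17: r + 16k = 244.981470… → ⌈·⌉ = 245

8, 23, 38, 53, 68, 82, 97, 112, 127, 142, 157, 171, 186, 201, 216, 231, 245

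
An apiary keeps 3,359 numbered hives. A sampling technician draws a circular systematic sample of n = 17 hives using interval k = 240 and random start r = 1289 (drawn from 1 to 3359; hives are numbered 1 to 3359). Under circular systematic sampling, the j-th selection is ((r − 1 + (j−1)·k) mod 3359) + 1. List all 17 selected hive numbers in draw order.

1289, 1529, 1769, 2009, 2249, 2489, 2729, 2969, 3209, 90, 330, 570, 810, 1050, 1290, 1530, 1770

Selection 1: 1289
Selection 2: 1289 + 240 = 1529
Selection 3: 1529 + 240 = 1769
Selection 4: 1769 + 240 = 2009
Selection 5: 2009 + 240 = 2249
Selection 6: 2249 + 240 = 2489
Selection 7: 2489 + 240 = 2729
Selection 8: 2729 + 240 = 2969
Selection 9: 2969 + 240 = 3209
Selection 10: 3209 + 240 = 3449 → 3449 − 3359 = 90
Selection 11: 90 + 240 = 330
Selection 12: 330 + 240 = 570
Selection 13: 570 + 240 = 810
Selection 14: 810 + 240 = 1050
Selection 15: 1050 + 240 = 1290
Selection 16: 1290 + 240 = 1530
Selection 17: 1530 + 240 = 1770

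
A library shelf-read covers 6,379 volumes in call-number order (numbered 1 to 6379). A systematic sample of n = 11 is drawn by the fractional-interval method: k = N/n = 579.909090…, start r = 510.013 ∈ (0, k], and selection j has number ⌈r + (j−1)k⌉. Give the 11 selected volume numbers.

511, 1090, 1670, 2250, 2830, 3410, 3990, 4570, 5150, 5730, 6310

j=1: r + 0k = 510.013 → ⌈·⌉ = 511
j=2: r + 1k = 1089.922090… → ⌈·⌉ = 1090
j=3: r + 2k = 1669.831181… → ⌈·⌉ = 1670
j=4: r + 3k = 2249.740272… → ⌈·⌉ = 2250
j=5: r + 4k = 2829.649363… → ⌈·⌉ = 2830
j=6: r + 5k = 3409.558454… → ⌈·⌉ = 3410
j=7: r + 6k = 3989.467545… → ⌈·⌉ = 3990
j=8: r + 7k = 4569.376636… → ⌈·⌉ = 4570
j=9: r + 8k = 5149.285727… → ⌈·⌉ = 5150
j=10: r + 9k = 5729.194818… → ⌈·⌉ = 5730
j=11: r + 10k = 6309.103909… → ⌈·⌉ = 6310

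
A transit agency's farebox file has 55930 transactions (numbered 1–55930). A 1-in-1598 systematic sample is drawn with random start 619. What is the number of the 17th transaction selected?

k = 1598
17th selection = r + (17−1)·k = 619 + 16×1598 = 619 + 25568 = 26187

26187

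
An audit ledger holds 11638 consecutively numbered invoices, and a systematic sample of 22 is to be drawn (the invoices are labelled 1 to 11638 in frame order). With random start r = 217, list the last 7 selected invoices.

8152, 8681, 9210, 9739, 10268, 10797, 11326

k = N/n = 11638/22 = 529
16th selection = 217 + 15×529 = 8152
17th: 8152 + 529 = 8681
18th: 8681 + 529 = 9210
19th: 9210 + 529 = 9739
20th: 9739 + 529 = 10268
21st: 10268 + 529 = 10797
22nd: 10797 + 529 = 11326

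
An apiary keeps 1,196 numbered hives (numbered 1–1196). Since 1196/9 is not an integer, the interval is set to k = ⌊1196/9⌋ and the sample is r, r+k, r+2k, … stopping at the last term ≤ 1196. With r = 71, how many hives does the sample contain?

9

k = ⌊1196/9⌋ = 132
Achieved size = ⌊(1196 − 71)/132⌋ + 1 = ⌊1125/132⌋ + 1 = 8 + 1 = 9
(last selection: 71 + 8×132 = 1127 ≤ 1196; next would be 1259 > 1196)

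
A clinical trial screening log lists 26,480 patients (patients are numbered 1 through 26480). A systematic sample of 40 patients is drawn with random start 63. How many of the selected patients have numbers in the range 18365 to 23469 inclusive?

k = 26480/40 = 662
First selection ≥ 18365: 63 + ⌈(18365−63)/662⌉·662 = 63 + 28×662 = 18599
Last selection ≤ 23469: 63 + ⌊(23469−63)/662⌋·662 = 63 + 35×662 = 23233
Count = 35 − 28 + 1 = 8

8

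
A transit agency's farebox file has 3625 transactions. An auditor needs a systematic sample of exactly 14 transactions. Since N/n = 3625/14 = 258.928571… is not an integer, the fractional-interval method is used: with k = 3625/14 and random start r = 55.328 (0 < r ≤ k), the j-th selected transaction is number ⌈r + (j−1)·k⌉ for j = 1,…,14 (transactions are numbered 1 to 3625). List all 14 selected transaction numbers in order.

j=1: r + 0k = 55.328 → ⌈·⌉ = 56
j=2: r + 1k = 314.256571… → ⌈·⌉ = 315
j=3: r + 2k = 573.185142… → ⌈·⌉ = 574
j=4: r + 3k = 832.113714… → ⌈·⌉ = 833
j=5: r + 4k = 1091.042285… → ⌈·⌉ = 1092
j=6: r + 5k = 1349.970857… → ⌈·⌉ = 1350
j=7: r + 6k = 1608.899428… → ⌈·⌉ = 1609
j=8: r + 7k = 1867.828 → ⌈·⌉ = 1868
j=9: r + 8k = 2126.756571… → ⌈·⌉ = 2127
j=10: r + 9k = 2385.685142… → ⌈·⌉ = 2386
j=11: r + 10k = 2644.613714… → ⌈·⌉ = 2645
j=12: r + 11k = 2903.542285… → ⌈·⌉ = 2904
j=13: r + 12k = 3162.470857… → ⌈·⌉ = 3163
j=14: r + 13k = 3421.399428… → ⌈·⌉ = 3422

56, 315, 574, 833, 1092, 1350, 1609, 1868, 2127, 2386, 2645, 2904, 3163, 3422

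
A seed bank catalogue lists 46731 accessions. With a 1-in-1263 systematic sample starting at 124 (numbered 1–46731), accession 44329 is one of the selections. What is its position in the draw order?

k = 1263
position = (44329 − 124)/1263 + 1 = 44205/1263 + 1 = 35 + 1 = 36

36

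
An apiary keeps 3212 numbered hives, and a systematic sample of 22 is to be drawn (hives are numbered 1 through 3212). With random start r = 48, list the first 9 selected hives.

48, 194, 340, 486, 632, 778, 924, 1070, 1216

k = N/n = 3212/22 = 146
hive 1: 48
hive 2: 48 + 146 = 194
hive 3: 194 + 146 = 340
hive 4: 340 + 146 = 486
hive 5: 486 + 146 = 632
hive 6: 632 + 146 = 778
hive 7: 778 + 146 = 924
hive 8: 924 + 146 = 1070
hive 9: 1070 + 146 = 1216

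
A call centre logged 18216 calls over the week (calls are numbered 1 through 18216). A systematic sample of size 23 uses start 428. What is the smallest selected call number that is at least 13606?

13892

k = 18216/23 = 792
Steps past start: ⌈(13606 − 428)/792⌉ = ⌈13178/792⌉ = 17
Selected call: 428 + 17×792 = 13892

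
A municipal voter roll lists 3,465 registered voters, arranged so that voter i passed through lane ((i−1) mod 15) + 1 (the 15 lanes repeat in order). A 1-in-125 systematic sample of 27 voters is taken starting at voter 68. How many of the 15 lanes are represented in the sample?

3

Consecutive selections differ by k = 125, so their lane numbers differ by 125 mod 15 = 5.
gcd(125, 15) = 5, so the sample visits 15/5 = 3 distinct residues mod 15.
Start 68 is lane 8; the lanes hit are 3, 8, 13.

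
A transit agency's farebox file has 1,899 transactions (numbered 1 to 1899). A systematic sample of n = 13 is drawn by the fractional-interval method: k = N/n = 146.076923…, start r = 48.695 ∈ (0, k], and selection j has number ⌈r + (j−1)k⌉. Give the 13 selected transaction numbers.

49, 195, 341, 487, 634, 780, 926, 1072, 1218, 1364, 1510, 1656, 1802

j=1: r + 0k = 48.695 → ⌈·⌉ = 49
j=2: r + 1k = 194.771923… → ⌈·⌉ = 195
j=3: r + 2k = 340.848846… → ⌈·⌉ = 341
j=4: r + 3k = 486.925769… → ⌈·⌉ = 487
j=5: r + 4k = 633.002692… → ⌈·⌉ = 634
j=6: r + 5k = 779.079615… → ⌈·⌉ = 780
j=7: r + 6k = 925.156538… → ⌈·⌉ = 926
j=8: r + 7k = 1071.233461… → ⌈·⌉ = 1072
j=9: r + 8k = 1217.310384… → ⌈·⌉ = 1218
j=10: r + 9k = 1363.387307… → ⌈·⌉ = 1364
j=11: r + 10k = 1509.464230… → ⌈·⌉ = 1510
j=12: r + 11k = 1655.541153… → ⌈·⌉ = 1656
j=13: r + 12k = 1801.618076… → ⌈·⌉ = 1802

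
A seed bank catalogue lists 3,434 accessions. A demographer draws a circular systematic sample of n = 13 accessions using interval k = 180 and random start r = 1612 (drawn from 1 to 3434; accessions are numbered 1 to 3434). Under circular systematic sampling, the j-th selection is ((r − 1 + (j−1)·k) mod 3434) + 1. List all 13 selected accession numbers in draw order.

Selection 1: 1612
Selection 2: 1612 + 180 = 1792
Selection 3: 1792 + 180 = 1972
Selection 4: 1972 + 180 = 2152
Selection 5: 2152 + 180 = 2332
Selection 6: 2332 + 180 = 2512
Selection 7: 2512 + 180 = 2692
Selection 8: 2692 + 180 = 2872
Selection 9: 2872 + 180 = 3052
Selection 10: 3052 + 180 = 3232
Selection 11: 3232 + 180 = 3412
Selection 12: 3412 + 180 = 3592 → 3592 − 3434 = 158
Selection 13: 158 + 180 = 338

1612, 1792, 1972, 2152, 2332, 2512, 2692, 2872, 3052, 3232, 3412, 158, 338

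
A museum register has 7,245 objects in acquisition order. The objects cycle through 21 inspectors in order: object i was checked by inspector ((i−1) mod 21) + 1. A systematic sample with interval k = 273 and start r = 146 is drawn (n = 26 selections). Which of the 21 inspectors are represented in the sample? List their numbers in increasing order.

20

Consecutive selections differ by k = 273, so their inspector numbers differ by 273 mod 21 = 0.
gcd(273, 21) = 21, so the sample visits 21/21 = 1 distinct residues mod 21.
Start 146 is inspector 20; the inspectors hit are 20.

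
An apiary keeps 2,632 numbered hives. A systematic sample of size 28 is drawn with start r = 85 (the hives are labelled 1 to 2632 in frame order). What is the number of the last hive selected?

2623

k = 2632/28 = 94
28th selection = r + (28−1)·k = 85 + 27×94 = 85 + 2538 = 2623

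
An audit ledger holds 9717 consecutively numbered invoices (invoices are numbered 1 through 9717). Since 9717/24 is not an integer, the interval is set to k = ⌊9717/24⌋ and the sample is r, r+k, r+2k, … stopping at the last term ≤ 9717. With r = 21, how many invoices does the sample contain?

25

k = ⌊9717/24⌋ = 404
Achieved size = ⌊(9717 − 21)/404⌋ + 1 = ⌊9696/404⌋ + 1 = 24 + 1 = 25
(last selection: 21 + 24×404 = 9717 ≤ 9717; next would be 10121 > 9717)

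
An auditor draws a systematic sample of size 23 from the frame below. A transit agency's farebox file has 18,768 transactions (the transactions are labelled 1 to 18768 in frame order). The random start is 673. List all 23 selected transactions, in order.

k = N/n = 18768/23 = 816
transaction 1: 673
transaction 2: 673 + 816 = 1489
transaction 3: 1489 + 816 = 2305
transaction 4: 2305 + 816 = 3121
transaction 5: 3121 + 816 = 3937
transaction 6: 3937 + 816 = 4753
transaction 7: 4753 + 816 = 5569
transaction 8: 5569 + 816 = 6385
transaction 9: 6385 + 816 = 7201
transaction 10: 7201 + 816 = 8017
transaction 11: 8017 + 816 = 8833
transaction 12: 8833 + 816 = 9649
transaction 13: 9649 + 816 = 10465
transaction 14: 10465 + 816 = 11281
transaction 15: 11281 + 816 = 12097
transaction 16: 12097 + 816 = 12913
transaction 17: 12913 + 816 = 13729
transaction 18: 13729 + 816 = 14545
transaction 19: 14545 + 816 = 15361
transaction 20: 15361 + 816 = 16177
transaction 21: 16177 + 816 = 16993
transaction 22: 16993 + 816 = 17809
transaction 23: 17809 + 816 = 18625

673, 1489, 2305, 3121, 3937, 4753, 5569, 6385, 7201, 8017, 8833, 9649, 10465, 11281, 12097, 12913, 13729, 14545, 15361, 16177, 16993, 17809, 18625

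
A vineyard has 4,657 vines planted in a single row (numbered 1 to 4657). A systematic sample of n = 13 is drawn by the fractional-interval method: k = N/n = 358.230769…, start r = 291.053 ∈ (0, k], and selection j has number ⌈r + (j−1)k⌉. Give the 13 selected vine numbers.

292, 650, 1008, 1366, 1724, 2083, 2441, 2799, 3157, 3516, 3874, 4232, 4590

j=1: r + 0k = 291.053 → ⌈·⌉ = 292
j=2: r + 1k = 649.283769… → ⌈·⌉ = 650
j=3: r + 2k = 1007.514538… → ⌈·⌉ = 1008
j=4: r + 3k = 1365.745307… → ⌈·⌉ = 1366
j=5: r + 4k = 1723.976076… → ⌈·⌉ = 1724
j=6: r + 5k = 2082.206846… → ⌈·⌉ = 2083
j=7: r + 6k = 2440.437615… → ⌈·⌉ = 2441
j=8: r + 7k = 2798.668384… → ⌈·⌉ = 2799
j=9: r + 8k = 3156.899153… → ⌈·⌉ = 3157
j=10: r + 9k = 3515.129923… → ⌈·⌉ = 3516
j=11: r + 10k = 3873.360692… → ⌈·⌉ = 3874
j=12: r + 11k = 4231.591461… → ⌈·⌉ = 4232
j=13: r + 12k = 4589.822230… → ⌈·⌉ = 4590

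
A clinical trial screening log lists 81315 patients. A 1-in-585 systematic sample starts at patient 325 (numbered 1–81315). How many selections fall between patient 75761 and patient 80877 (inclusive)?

k = 585
First selection ≥ 75761: 325 + ⌈(75761−325)/585⌉·585 = 325 + 129×585 = 75790
Last selection ≤ 80877: 325 + ⌊(80877−325)/585⌋·585 = 325 + 137×585 = 80470
Count = 137 − 129 + 1 = 9

9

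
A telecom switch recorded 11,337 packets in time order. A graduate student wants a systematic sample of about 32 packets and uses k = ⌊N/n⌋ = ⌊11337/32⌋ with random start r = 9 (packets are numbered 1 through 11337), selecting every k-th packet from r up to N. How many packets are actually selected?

k = ⌊11337/32⌋ = 354
Achieved size = ⌊(11337 − 9)/354⌋ + 1 = ⌊11328/354⌋ + 1 = 32 + 1 = 33
(last selection: 9 + 32×354 = 11337 ≤ 11337; next would be 11691 > 11337)

33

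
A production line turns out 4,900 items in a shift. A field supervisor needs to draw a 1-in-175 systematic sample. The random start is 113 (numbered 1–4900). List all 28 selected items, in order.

113, 288, 463, 638, 813, 988, 1163, 1338, 1513, 1688, 1863, 2038, 2213, 2388, 2563, 2738, 2913, 3088, 3263, 3438, 3613, 3788, 3963, 4138, 4313, 4488, 4663, 4838

item 1: 113
item 2: 113 + 175 = 288
item 3: 288 + 175 = 463
item 4: 463 + 175 = 638
item 5: 638 + 175 = 813
item 6: 813 + 175 = 988
item 7: 988 + 175 = 1163
item 8: 1163 + 175 = 1338
item 9: 1338 + 175 = 1513
item 10: 1513 + 175 = 1688
item 11: 1688 + 175 = 1863
item 12: 1863 + 175 = 2038
item 13: 2038 + 175 = 2213
item 14: 2213 + 175 = 2388
item 15: 2388 + 175 = 2563
item 16: 2563 + 175 = 2738
item 17: 2738 + 175 = 2913
item 18: 2913 + 175 = 3088
item 19: 3088 + 175 = 3263
item 20: 3263 + 175 = 3438
item 21: 3438 + 175 = 3613
item 22: 3613 + 175 = 3788
item 23: 3788 + 175 = 3963
item 24: 3963 + 175 = 4138
item 25: 4138 + 175 = 4313
item 26: 4313 + 175 = 4488
item 27: 4488 + 175 = 4663
item 28: 4663 + 175 = 4838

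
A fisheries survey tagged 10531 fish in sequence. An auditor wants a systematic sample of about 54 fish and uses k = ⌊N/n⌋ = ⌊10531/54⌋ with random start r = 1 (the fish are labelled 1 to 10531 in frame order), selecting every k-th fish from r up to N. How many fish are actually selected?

55

k = ⌊10531/54⌋ = 195
Achieved size = ⌊(10531 − 1)/195⌋ + 1 = ⌊10530/195⌋ + 1 = 54 + 1 = 55
(last selection: 1 + 54×195 = 10531 ≤ 10531; next would be 10726 > 10531)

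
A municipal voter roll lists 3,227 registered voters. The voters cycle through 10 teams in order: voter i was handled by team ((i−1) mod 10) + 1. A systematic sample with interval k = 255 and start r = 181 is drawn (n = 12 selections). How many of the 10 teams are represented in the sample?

2

Consecutive selections differ by k = 255, so their team numbers differ by 255 mod 10 = 5.
gcd(255, 10) = 5, so the sample visits 10/5 = 2 distinct residues mod 10.
Start 181 is team 1; the teams hit are 1, 6.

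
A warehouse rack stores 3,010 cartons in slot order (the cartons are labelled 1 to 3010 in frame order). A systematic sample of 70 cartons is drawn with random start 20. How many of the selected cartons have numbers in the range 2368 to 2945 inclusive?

k = 3010/70 = 43
First selection ≥ 2368: 20 + ⌈(2368−20)/43⌉·43 = 20 + 55×43 = 2385
Last selection ≤ 2945: 20 + ⌊(2945−20)/43⌋·43 = 20 + 68×43 = 2944
Count = 68 − 55 + 1 = 14

14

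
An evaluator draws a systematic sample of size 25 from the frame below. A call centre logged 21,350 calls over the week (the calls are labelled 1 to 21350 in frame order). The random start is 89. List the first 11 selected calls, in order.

k = N/n = 21350/25 = 854
call 1: 89
call 2: 89 + 854 = 943
call 3: 943 + 854 = 1797
call 4: 1797 + 854 = 2651
call 5: 2651 + 854 = 3505
call 6: 3505 + 854 = 4359
call 7: 4359 + 854 = 5213
call 8: 5213 + 854 = 6067
call 9: 6067 + 854 = 6921
call 10: 6921 + 854 = 7775
call 11: 7775 + 854 = 8629

89, 943, 1797, 2651, 3505, 4359, 5213, 6067, 6921, 7775, 8629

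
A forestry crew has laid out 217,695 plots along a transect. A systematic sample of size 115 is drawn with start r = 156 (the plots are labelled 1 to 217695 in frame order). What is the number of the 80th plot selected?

149703

k = 217695/115 = 1893
80th selection = r + (80−1)·k = 156 + 79×1893 = 156 + 149547 = 149703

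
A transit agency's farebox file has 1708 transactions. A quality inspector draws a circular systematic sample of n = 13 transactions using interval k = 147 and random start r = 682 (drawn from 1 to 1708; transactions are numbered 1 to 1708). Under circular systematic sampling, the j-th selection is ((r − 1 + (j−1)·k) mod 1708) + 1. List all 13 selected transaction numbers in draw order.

Selection 1: 682
Selection 2: 682 + 147 = 829
Selection 3: 829 + 147 = 976
Selection 4: 976 + 147 = 1123
Selection 5: 1123 + 147 = 1270
Selection 6: 1270 + 147 = 1417
Selection 7: 1417 + 147 = 1564
Selection 8: 1564 + 147 = 1711 → 1711 − 1708 = 3
Selection 9: 3 + 147 = 150
Selection 10: 150 + 147 = 297
Selection 11: 297 + 147 = 444
Selection 12: 444 + 147 = 591
Selection 13: 591 + 147 = 738

682, 829, 976, 1123, 1270, 1417, 1564, 3, 150, 297, 444, 591, 738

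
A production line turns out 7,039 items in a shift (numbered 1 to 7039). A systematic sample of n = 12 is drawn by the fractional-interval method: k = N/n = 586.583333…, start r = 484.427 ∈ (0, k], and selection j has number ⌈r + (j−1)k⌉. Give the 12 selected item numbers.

j=1: r + 0k = 484.427 → ⌈·⌉ = 485
j=2: r + 1k = 1071.010333… → ⌈·⌉ = 1072
j=3: r + 2k = 1657.593666… → ⌈·⌉ = 1658
j=4: r + 3k = 2244.177 → ⌈·⌉ = 2245
j=5: r + 4k = 2830.760333… → ⌈·⌉ = 2831
j=6: r + 5k = 3417.343666… → ⌈·⌉ = 3418
j=7: r + 6k = 4003.927 → ⌈·⌉ = 4004
j=8: r + 7k = 4590.510333… → ⌈·⌉ = 4591
j=9: r + 8k = 5177.093666… → ⌈·⌉ = 5178
j=10: r + 9k = 5763.677 → ⌈·⌉ = 5764
j=11: r + 10k = 6350.260333… → ⌈·⌉ = 6351
j=12: r + 11k = 6936.843666… → ⌈·⌉ = 6937

485, 1072, 1658, 2245, 2831, 3418, 4004, 4591, 5178, 5764, 6351, 6937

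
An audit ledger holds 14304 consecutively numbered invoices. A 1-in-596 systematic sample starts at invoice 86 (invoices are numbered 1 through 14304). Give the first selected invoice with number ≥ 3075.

3662

k = 596
Steps past start: ⌈(3075 − 86)/596⌉ = ⌈2989/596⌉ = 6
Selected invoice: 86 + 6×596 = 3662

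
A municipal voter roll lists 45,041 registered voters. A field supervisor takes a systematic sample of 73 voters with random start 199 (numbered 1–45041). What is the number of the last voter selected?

44623

k = 45041/73 = 617
73rd selection = r + (73−1)·k = 199 + 72×617 = 199 + 44424 = 44623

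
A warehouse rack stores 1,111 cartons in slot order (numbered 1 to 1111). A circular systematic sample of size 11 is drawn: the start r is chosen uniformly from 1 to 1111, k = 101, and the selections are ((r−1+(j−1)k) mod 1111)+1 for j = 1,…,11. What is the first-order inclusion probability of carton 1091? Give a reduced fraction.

For each position j, as r ranges over 1…1111 the j-th selection hits every carton exactly once, so carton 1091 is selected for exactly 11 of the 1111 starts.
Inclusion probability = 11/1111 = 1/101.

1/101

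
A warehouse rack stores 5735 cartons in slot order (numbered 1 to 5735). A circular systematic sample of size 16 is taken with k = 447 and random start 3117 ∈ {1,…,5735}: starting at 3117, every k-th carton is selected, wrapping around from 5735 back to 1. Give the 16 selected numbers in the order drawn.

Selection 1: 3117
Selection 2: 3117 + 447 = 3564
Selection 3: 3564 + 447 = 4011
Selection 4: 4011 + 447 = 4458
Selection 5: 4458 + 447 = 4905
Selection 6: 4905 + 447 = 5352
Selection 7: 5352 + 447 = 5799 → 5799 − 5735 = 64
Selection 8: 64 + 447 = 511
Selection 9: 511 + 447 = 958
Selection 10: 958 + 447 = 1405
Selection 11: 1405 + 447 = 1852
Selection 12: 1852 + 447 = 2299
Selection 13: 2299 + 447 = 2746
Selection 14: 2746 + 447 = 3193
Selection 15: 3193 + 447 = 3640
Selection 16: 3640 + 447 = 4087

3117, 3564, 4011, 4458, 4905, 5352, 64, 511, 958, 1405, 1852, 2299, 2746, 3193, 3640, 4087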